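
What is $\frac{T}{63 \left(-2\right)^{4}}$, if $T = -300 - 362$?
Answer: $- \frac{331}{504} \approx -0.65675$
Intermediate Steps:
$T = -662$
$\frac{T}{63 \left(-2\right)^{4}} = - \frac{662}{63 \left(-2\right)^{4}} = - \frac{662}{63 \cdot 16} = - \frac{662}{1008} = \left(-662\right) \frac{1}{1008} = - \frac{331}{504}$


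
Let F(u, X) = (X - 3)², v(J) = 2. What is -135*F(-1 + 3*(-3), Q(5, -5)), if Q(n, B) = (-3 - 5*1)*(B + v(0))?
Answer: -59535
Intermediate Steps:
Q(n, B) = -16 - 8*B (Q(n, B) = (-3 - 5*1)*(B + 2) = (-3 - 5)*(2 + B) = -8*(2 + B) = -16 - 8*B)
F(u, X) = (-3 + X)²
-135*F(-1 + 3*(-3), Q(5, -5)) = -135*(-3 + (-16 - 8*(-5)))² = -135*(-3 + (-16 + 40))² = -135*(-3 + 24)² = -135*21² = -135*441 = -59535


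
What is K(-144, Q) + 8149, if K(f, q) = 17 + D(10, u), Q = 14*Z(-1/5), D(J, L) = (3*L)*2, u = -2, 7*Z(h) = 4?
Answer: 8154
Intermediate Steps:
Z(h) = 4/7 (Z(h) = (⅐)*4 = 4/7)
D(J, L) = 6*L
Q = 8 (Q = 14*(4/7) = 8)
K(f, q) = 5 (K(f, q) = 17 + 6*(-2) = 17 - 12 = 5)
K(-144, Q) + 8149 = 5 + 8149 = 8154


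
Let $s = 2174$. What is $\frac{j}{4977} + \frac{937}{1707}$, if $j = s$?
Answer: $\frac{2791489}{2831913} \approx 0.98573$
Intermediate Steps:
$j = 2174$
$\frac{j}{4977} + \frac{937}{1707} = \frac{2174}{4977} + \frac{937}{1707} = \frac{2791489}{2831913}$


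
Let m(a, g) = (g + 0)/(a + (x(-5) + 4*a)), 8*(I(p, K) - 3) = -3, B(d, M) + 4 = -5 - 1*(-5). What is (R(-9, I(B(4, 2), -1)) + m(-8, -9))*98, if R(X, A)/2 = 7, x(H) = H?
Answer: 6958/5 ≈ 1391.6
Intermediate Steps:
B(d, M) = -4 (B(d, M) = -4 + (-5 - 1*(-5)) = -4 + (-5 + 5) = -4 + 0 = -4)
I(p, K) = 21/8 (I(p, K) = 3 + (⅛)*(-3) = 3 - 3/8 = 21/8)
R(X, A) = 14 (R(X, A) = 2*7 = 14)
m(a, g) = g/(-5 + 5*a) (m(a, g) = (g + 0)/(a + (-5 + 4*a)) = g/(-5 + 5*a))
(R(-9, I(B(4, 2), -1)) + m(-8, -9))*98 = (14 + (⅕)*(-9)/(-1 - 8))*98 = (14 + (⅕)*(-9)/(-9))*98 = (14 + (⅕)*(-9)*(-⅑))*98 = (14 + ⅕)*98 = (71/5)*98 = 6958/5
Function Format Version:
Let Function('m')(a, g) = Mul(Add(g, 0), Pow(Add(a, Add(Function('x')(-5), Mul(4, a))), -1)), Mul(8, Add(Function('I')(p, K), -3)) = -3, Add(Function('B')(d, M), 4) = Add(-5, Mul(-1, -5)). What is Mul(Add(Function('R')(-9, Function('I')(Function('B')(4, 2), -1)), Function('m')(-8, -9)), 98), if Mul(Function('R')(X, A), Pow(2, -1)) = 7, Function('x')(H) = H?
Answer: Rational(6958, 5) ≈ 1391.6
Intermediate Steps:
Function('B')(d, M) = -4 (Function('B')(d, M) = Add(-4, Add(-5, Mul(-1, -5))) = Add(-4, Add(-5, 5)) = Add(-4, 0) = -4)
Function('I')(p, K) = Rational(21, 8) (Function('I')(p, K) = Add(3, Mul(Rational(1, 8), -3)) = Add(3, Rational(-3, 8)) = Rational(21, 8))
Function('R')(X, A) = 14 (Function('R')(X, A) = Mul(2, 7) = 14)
Function('m')(a, g) = Mul(g, Pow(Add(-5, Mul(5, a)), -1)) (Function('m')(a, g) = Mul(Add(g, 0), Pow(Add(a, Add(-5, Mul(4, a))), -1)) = Mul(g, Pow(Add(-5, Mul(5, a)), -1)))
Mul(Add(Function('R')(-9, Function('I')(Function('B')(4, 2), -1)), Function('m')(-8, -9)), 98) = Mul(Add(14, Mul(Rational(1, 5), -9, Pow(Add(-1, -8), -1))), 98) = Mul(Add(14, Mul(Rational(1, 5), -9, Pow(-9, -1))), 98) = Mul(Add(14, Mul(Rational(1, 5), -9, Rational(-1, 9))), 98) = Mul(Add(14, Rational(1, 5)), 98) = Mul(Rational(71, 5), 98) = Rational(6958, 5)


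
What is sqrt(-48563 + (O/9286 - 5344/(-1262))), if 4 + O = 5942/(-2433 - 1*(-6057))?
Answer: I*sqrt(1368485220914384551220742)/5308676196 ≈ 220.36*I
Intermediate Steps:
O = -4277/1812 (O = -4 + 5942/(-2433 - 1*(-6057)) = -4 + 5942/(-2433 + 6057) = -4 + 5942/3624 = -4 + 5942*(1/3624) = -4 + 2971/1812 = -4277/1812 ≈ -2.3604)
sqrt(-48563 + (O/9286 - 5344/(-1262))) = sqrt(-48563 + (-4277/1812/9286 - 5344/(-1262))) = sqrt(-48563 + (-4277/1812*1/9286 - 5344*(-1/1262))) = sqrt(-48563 + (-4277/16826232 + 2672/631)) = sqrt(-48563 + 44956993117/10617352392) = sqrt(-515565527219579/10617352392) = I*sqrt(1368485220914384551220742)/5308676196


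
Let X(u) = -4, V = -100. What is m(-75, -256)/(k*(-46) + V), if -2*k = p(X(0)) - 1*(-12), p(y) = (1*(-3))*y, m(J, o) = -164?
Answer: -41/113 ≈ -0.36283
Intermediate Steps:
p(y) = -3*y
k = -12 (k = -(-3*(-4) - 1*(-12))/2 = -(12 + 12)/2 = -½*24 = -12)
m(-75, -256)/(k*(-46) + V) = -164/(-12*(-46) - 100) = -164/(552 - 100) = -164/452 = -164*1/452 = -41/113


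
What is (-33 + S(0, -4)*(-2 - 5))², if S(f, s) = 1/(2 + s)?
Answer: 3481/4 ≈ 870.25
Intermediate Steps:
(-33 + S(0, -4)*(-2 - 5))² = (-33 + (-2 - 5)/(2 - 4))² = (-33 - 7/(-2))² = (-33 - ½*(-7))² = (-33 + 7/2)² = (-59/2)² = 3481/4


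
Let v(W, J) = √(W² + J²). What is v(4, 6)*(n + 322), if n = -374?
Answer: -104*√13 ≈ -374.98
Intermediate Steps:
v(W, J) = √(J² + W²)
v(4, 6)*(n + 322) = √(6² + 4²)*(-374 + 322) = √(36 + 16)*(-52) = √52*(-52) = (2*√13)*(-52) = -104*√13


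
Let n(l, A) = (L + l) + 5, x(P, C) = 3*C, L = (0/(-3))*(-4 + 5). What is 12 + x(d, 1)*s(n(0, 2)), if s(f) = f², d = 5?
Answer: 87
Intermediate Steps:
L = 0 (L = (0*(-⅓))*1 = 0*1 = 0)
n(l, A) = 5 + l (n(l, A) = (0 + l) + 5 = l + 5 = 5 + l)
12 + x(d, 1)*s(n(0, 2)) = 12 + (3*1)*(5 + 0)² = 12 + 3*5² = 12 + 3*25 = 12 + 75 = 87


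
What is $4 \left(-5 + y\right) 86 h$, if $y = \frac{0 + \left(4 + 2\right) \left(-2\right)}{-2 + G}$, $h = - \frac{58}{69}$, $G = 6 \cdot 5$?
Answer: $\frac{758176}{483} \approx 1569.7$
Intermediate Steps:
$G = 30$
$h = - \frac{58}{69}$ ($h = \left(-58\right) \frac{1}{69} = - \frac{58}{69} \approx -0.84058$)
$y = - \frac{3}{7}$ ($y = \frac{0 + \left(4 + 2\right) \left(-2\right)}{-2 + 30} = \frac{0 + 6 \left(-2\right)}{28} = \left(0 - 12\right) \frac{1}{28} = \left(-12\right) \frac{1}{28} = - \frac{3}{7} \approx -0.42857$)
$4 \left(-5 + y\right) 86 h = 4 \left(-5 - \frac{3}{7}\right) 86 \left(- \frac{58}{69}\right) = 4 \left(- \frac{38}{7}\right) 86 \left(- \frac{58}{69}\right) = \left(- \frac{152}{7}\right) 86 \left(- \frac{58}{69}\right) = \left(- \frac{13072}{7}\right) \left(- \frac{58}{69}\right) = \frac{758176}{483}$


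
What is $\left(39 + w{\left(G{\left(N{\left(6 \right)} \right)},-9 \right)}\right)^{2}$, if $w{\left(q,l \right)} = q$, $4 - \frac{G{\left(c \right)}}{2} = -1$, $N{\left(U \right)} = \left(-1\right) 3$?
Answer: $2401$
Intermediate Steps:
$N{\left(U \right)} = -3$
$G{\left(c \right)} = 10$ ($G{\left(c \right)} = 8 - -2 = 8 + 2 = 10$)
$\left(39 + w{\left(G{\left(N{\left(6 \right)} \right)},-9 \right)}\right)^{2} = \left(39 + 10\right)^{2} = 49^{2} = 2401$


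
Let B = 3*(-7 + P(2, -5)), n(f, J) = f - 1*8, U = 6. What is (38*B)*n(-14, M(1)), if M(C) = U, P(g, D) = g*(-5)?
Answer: 42636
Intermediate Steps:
P(g, D) = -5*g
M(C) = 6
n(f, J) = -8 + f (n(f, J) = f - 8 = -8 + f)
B = -51 (B = 3*(-7 - 5*2) = 3*(-7 - 10) = 3*(-17) = -51)
(38*B)*n(-14, M(1)) = (38*(-51))*(-8 - 14) = -1938*(-22) = 42636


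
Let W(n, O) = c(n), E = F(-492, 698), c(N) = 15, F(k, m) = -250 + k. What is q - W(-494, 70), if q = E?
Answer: -757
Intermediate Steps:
E = -742 (E = -250 - 492 = -742)
q = -742
W(n, O) = 15
q - W(-494, 70) = -742 - 1*15 = -742 - 15 = -757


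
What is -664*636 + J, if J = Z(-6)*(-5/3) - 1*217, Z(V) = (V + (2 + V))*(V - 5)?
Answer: -1268113/3 ≈ -4.2270e+5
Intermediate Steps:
Z(V) = (-5 + V)*(2 + 2*V) (Z(V) = (2 + 2*V)*(-5 + V) = (-5 + V)*(2 + 2*V))
J = -1201/3 (J = (-10 - 8*(-6) + 2*(-6)²)*(-5/3) - 1*217 = (-10 + 48 + 2*36)*(-5*⅓) - 217 = (-10 + 48 + 72)*(-5/3) - 217 = 110*(-5/3) - 217 = -550/3 - 217 = -1201/3 ≈ -400.33)
-664*636 + J = -664*636 - 1201/3 = -422304 - 1201/3 = -1268113/3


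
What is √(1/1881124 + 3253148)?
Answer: √5440301977955817/40894 ≈ 1803.6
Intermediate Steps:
√(1/1881124 + 3253148) = √(6119574778353/1881124) = √5440301977955817/40894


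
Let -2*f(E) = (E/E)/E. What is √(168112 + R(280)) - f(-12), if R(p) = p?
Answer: -1/24 + 2*√42098 ≈ 410.31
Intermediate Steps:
f(E) = -1/(2*E) (f(E) = -E/E/(2*E) = -1/(2*E))
√(168112 + R(280)) - f(-12) = √(168112 + 280) - (-1)/(2*(-12)) = √168392 - (-1)*(-1)/(2*12) = 2*√42098 - 1*1/24 = 2*√42098 - 1/24 = -1/24 + 2*√42098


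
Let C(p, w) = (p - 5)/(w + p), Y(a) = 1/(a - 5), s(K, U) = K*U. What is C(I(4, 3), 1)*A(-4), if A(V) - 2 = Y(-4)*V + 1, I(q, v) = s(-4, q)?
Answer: 217/45 ≈ 4.8222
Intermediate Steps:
Y(a) = 1/(-5 + a)
I(q, v) = -4*q
C(p, w) = (-5 + p)/(p + w)
A(V) = 3 - V/9 (A(V) = 2 + (V/(-5 - 4) + 1) = 2 + (V/(-9) + 1) = 2 + (-V/9 + 1) = 2 + (1 - V/9) = 3 - V/9)
C(I(4, 3), 1)*A(-4) = ((-5 - 4*4)/(-4*4 + 1))*(3 - ⅑*(-4)) = ((-5 - 16)/(-16 + 1))*(3 + 4/9) = (-21/(-15))*(31/9) = -1/15*(-21)*(31/9) = (7/5)*(31/9) = 217/45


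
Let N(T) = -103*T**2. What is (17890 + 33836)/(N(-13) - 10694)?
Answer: -17242/9367 ≈ -1.8407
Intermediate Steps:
(17890 + 33836)/(N(-13) - 10694) = (17890 + 33836)/(-103*(-13)**2 - 10694) = 51726/(-103*169 - 10694) = 51726/(-17407 - 10694) = 51726/(-28101) = 51726*(-1/28101) = -17242/9367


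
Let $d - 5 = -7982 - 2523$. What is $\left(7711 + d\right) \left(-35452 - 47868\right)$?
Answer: $232379480$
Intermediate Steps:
$d = -10500$ ($d = 5 - 10505 = -10500$)
$\left(7711 + d\right) \left(-35452 - 47868\right) = \left(7711 - 10500\right) \left(-35452 - 47868\right) = \left(-2789\right) \left(-83320\right) = 232379480$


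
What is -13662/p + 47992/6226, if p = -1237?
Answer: 72212858/3850781 ≈ 18.753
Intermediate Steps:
-13662/p + 47992/6226 = -13662/(-1237) + 47992/6226 = -13662*(-1/1237) + 47992*(1/6226) = 13662/1237 + 23996/3113 = 72212858/3850781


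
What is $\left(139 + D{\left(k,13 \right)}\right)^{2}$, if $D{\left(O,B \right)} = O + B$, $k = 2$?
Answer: $23716$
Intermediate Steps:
$D{\left(O,B \right)} = B + O$
$\left(139 + D{\left(k,13 \right)}\right)^{2} = \left(139 + \left(13 + 2\right)\right)^{2} = \left(139 + 15\right)^{2} = 154^{2} = 23716$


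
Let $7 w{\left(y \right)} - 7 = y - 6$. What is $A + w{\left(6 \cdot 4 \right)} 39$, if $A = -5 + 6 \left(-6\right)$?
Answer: $\frac{688}{7} \approx 98.286$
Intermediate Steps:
$w{\left(y \right)} = \frac{1}{7} + \frac{y}{7}$ ($w{\left(y \right)} = 1 + \frac{y - 6}{7} = 1 + \frac{-6 + y}{7} = 1 + \left(- \frac{6}{7} + \frac{y}{7}\right) = \frac{1}{7} + \frac{y}{7}$)
$A = -41$ ($A = -5 - 36 = -41$)
$A + w{\left(6 \cdot 4 \right)} 39 = -41 + \left(\frac{1}{7} + \frac{6 \cdot 4}{7}\right) 39 = -41 + \left(\frac{1}{7} + \frac{1}{7} \cdot 24\right) 39 = -41 + \left(\frac{1}{7} + \frac{24}{7}\right) 39 = -41 + \frac{25}{7} \cdot 39 = -41 + \frac{975}{7} = \frac{688}{7}$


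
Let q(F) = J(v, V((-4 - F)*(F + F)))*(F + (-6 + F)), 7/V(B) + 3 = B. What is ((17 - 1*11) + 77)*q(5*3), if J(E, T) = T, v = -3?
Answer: -4648/191 ≈ -24.335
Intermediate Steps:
V(B) = 7/(-3 + B)
q(F) = 7*(-6 + 2*F)/(-3 + 2*F*(-4 - F)) (q(F) = (7/(-3 + (-4 - F)*(F + F)))*(F + (-6 + F)) = (7/(-3 + (-4 - F)*(2*F)))*(-6 + 2*F) = (7/(-3 + 2*F*(-4 - F)))*(-6 + 2*F) = 7*(-6 + 2*F)/(-3 + 2*F*(-4 - F)))
((17 - 1*11) + 77)*q(5*3) = ((17 - 1*11) + 77)*(14*(3 - 5*3)/(3 + 2*(5*3)*(4 + 5*3))) = ((17 - 11) + 77)*(14*(3 - 1*15)/(3 + 2*15*(4 + 15))) = (6 + 77)*(14*(3 - 15)/(3 + 2*15*19)) = 83*(14*(-12)/(3 + 570)) = 83*(14*(-12)/573) = 83*(14*(1/573)*(-12)) = 83*(-56/191) = -4648/191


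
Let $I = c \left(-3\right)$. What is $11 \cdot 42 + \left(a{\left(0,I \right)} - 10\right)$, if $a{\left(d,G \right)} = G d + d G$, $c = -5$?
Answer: $452$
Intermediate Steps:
$I = 15$ ($I = \left(-5\right) \left(-3\right) = 15$)
$a{\left(d,G \right)} = 2 G d$ ($a{\left(d,G \right)} = G d + G d = 2 G d$)
$11 \cdot 42 + \left(a{\left(0,I \right)} - 10\right) = 11 \cdot 42 - \left(10 - 0\right) = 462 + \left(0 - 10\right) = 462 - 10 = 452$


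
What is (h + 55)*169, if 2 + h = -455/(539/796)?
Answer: -8054371/77 ≈ -1.0460e+5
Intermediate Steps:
h = -51894/77 (h = -2 - 455/(539/796) = -2 - 455/(539*(1/796)) = -2 - 455/539/796 = -2 - 455*796/539 = -2 - 51740/77 = -51894/77 ≈ -673.95)
(h + 55)*169 = (-51894/77 + 55)*169 = -47659/77*169 = -8054371/77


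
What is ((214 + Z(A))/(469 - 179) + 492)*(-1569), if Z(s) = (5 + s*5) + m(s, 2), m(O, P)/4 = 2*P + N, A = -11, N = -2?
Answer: -112067394/145 ≈ -7.7288e+5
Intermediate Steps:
m(O, P) = -8 + 8*P (m(O, P) = 4*(2*P - 2) = 4*(-2 + 2*P) = -8 + 8*P)
Z(s) = 13 + 5*s (Z(s) = (5 + s*5) + (-8 + 8*2) = (5 + 5*s) + (-8 + 16) = (5 + 5*s) + 8 = 13 + 5*s)
((214 + Z(A))/(469 - 179) + 492)*(-1569) = ((214 + (13 + 5*(-11)))/(469 - 179) + 492)*(-1569) = ((214 + (13 - 55))/290 + 492)*(-1569) = ((214 - 42)*(1/290) + 492)*(-1569) = (172*(1/290) + 492)*(-1569) = (86/145 + 492)*(-1569) = (71426/145)*(-1569) = -112067394/145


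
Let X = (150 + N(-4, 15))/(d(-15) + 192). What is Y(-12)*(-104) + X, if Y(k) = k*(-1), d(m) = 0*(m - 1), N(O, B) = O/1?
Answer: -119735/96 ≈ -1247.2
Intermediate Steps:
N(O, B) = O (N(O, B) = O*1 = O)
d(m) = 0 (d(m) = 0*(-1 + m) = 0)
Y(k) = -k
X = 73/96 (X = (150 - 4)/(0 + 192) = 146/192 = 146*(1/192) = 73/96 ≈ 0.76042)
Y(-12)*(-104) + X = -1*(-12)*(-104) + 73/96 = 12*(-104) + 73/96 = -1248 + 73/96 = -119735/96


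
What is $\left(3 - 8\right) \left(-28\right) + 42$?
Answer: $182$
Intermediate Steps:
$\left(3 - 8\right) \left(-28\right) + 42 = \left(-5\right) \left(-28\right) + 42 = 140 + 42 = 182$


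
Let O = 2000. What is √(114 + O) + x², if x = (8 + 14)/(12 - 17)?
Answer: 484/25 + √2114 ≈ 65.338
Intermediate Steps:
x = -22/5 (x = 22/(-5) = 22*(-⅕) = -22/5 ≈ -4.4000)
√(114 + O) + x² = √(114 + 2000) + (-22/5)² = √2114 + 484/25 = 484/25 + √2114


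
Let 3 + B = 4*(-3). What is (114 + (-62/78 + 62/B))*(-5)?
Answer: -21269/39 ≈ -545.36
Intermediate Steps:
B = -15 (B = -3 + 4*(-3) = -3 - 12 = -15)
(114 + (-62/78 + 62/B))*(-5) = (114 + (-62/78 + 62/(-15)))*(-5) = (114 + (-62*1/78 + 62*(-1/15)))*(-5) = (114 + (-31/39 - 62/15))*(-5) = (114 - 961/195)*(-5) = (21269/195)*(-5) = -21269/39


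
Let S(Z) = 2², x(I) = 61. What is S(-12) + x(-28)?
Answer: 65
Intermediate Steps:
S(Z) = 4
S(-12) + x(-28) = 4 + 61 = 65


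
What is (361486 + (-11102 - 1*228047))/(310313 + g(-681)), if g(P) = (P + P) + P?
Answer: 122337/308270 ≈ 0.39685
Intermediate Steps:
g(P) = 3*P (g(P) = 2*P + P = 3*P)
(361486 + (-11102 - 1*228047))/(310313 + g(-681)) = (361486 + (-11102 - 1*228047))/(310313 + 3*(-681)) = (361486 + (-11102 - 228047))/(310313 - 2043) = (361486 - 239149)/308270 = 122337*(1/308270) = 122337/308270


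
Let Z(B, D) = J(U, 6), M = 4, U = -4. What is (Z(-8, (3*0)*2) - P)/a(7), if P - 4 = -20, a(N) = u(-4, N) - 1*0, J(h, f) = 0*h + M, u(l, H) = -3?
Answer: -20/3 ≈ -6.6667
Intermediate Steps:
J(h, f) = 4 (J(h, f) = 0*h + 4 = 0 + 4 = 4)
a(N) = -3 (a(N) = -3 - 1*0 = -3 + 0 = -3)
Z(B, D) = 4
P = -16 (P = 4 - 20 = -16)
(Z(-8, (3*0)*2) - P)/a(7) = (4 - 1*(-16))/(-3) = (4 + 16)*(-1/3) = 20*(-1/3) = -20/3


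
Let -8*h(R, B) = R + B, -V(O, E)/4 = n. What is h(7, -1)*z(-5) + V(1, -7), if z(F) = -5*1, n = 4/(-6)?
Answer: 77/12 ≈ 6.4167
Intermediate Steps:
n = -2/3 (n = 4*(-1/6) = -2/3 ≈ -0.66667)
V(O, E) = 8/3 (V(O, E) = -4*(-2/3) = 8/3)
z(F) = -5
h(R, B) = -B/8 - R/8 (h(R, B) = -(R + B)/8 = -(B + R)/8 = -B/8 - R/8)
h(7, -1)*z(-5) + V(1, -7) = (-1/8*(-1) - 1/8*7)*(-5) + 8/3 = (1/8 - 7/8)*(-5) + 8/3 = -3/4*(-5) + 8/3 = 15/4 + 8/3 = 77/12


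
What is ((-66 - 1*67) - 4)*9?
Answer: -1233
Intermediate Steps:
((-66 - 1*67) - 4)*9 = ((-66 - 67) - 4)*9 = (-133 - 4)*9 = -137*9 = -1233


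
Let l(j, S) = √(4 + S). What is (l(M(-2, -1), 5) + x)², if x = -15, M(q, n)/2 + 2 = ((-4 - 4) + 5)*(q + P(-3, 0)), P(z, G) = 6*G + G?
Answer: 144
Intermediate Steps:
P(z, G) = 7*G
M(q, n) = -4 - 6*q (M(q, n) = -4 + 2*(((-4 - 4) + 5)*(q + 7*0)) = -4 + 2*((-8 + 5)*(q + 0)) = -4 + 2*(-3*q) = -4 - 6*q)
(l(M(-2, -1), 5) + x)² = (√(4 + 5) - 15)² = (√9 - 15)² = (3 - 15)² = (-12)² = 144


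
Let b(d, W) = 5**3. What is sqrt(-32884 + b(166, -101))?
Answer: I*sqrt(32759) ≈ 180.99*I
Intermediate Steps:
b(d, W) = 125
sqrt(-32884 + b(166, -101)) = sqrt(-32884 + 125) = sqrt(-32759) = I*sqrt(32759)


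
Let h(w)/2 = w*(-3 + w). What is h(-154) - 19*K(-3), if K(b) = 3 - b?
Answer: 48242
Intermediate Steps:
h(w) = 2*w*(-3 + w) (h(w) = 2*(w*(-3 + w)) = 2*w*(-3 + w))
h(-154) - 19*K(-3) = 2*(-154)*(-3 - 154) - 19*(3 - 1*(-3)) = 2*(-154)*(-157) - 19*(3 + 3) = 48356 - 19*6 = 48356 - 1*114 = 48356 - 114 = 48242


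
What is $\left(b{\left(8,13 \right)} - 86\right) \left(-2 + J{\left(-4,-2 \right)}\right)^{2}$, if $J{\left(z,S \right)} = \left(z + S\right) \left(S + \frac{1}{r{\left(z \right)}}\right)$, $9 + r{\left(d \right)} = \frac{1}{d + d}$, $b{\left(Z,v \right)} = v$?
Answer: $- \frac{605284}{73} \approx -8291.6$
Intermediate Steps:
$r{\left(d \right)} = -9 + \frac{1}{2 d}$ ($r{\left(d \right)} = -9 + \frac{1}{d + d} = -9 + \frac{1}{2 d}$)
$J{\left(z,S \right)} = \left(S + z\right) \left(S + \frac{1}{-9 + \frac{1}{2 z}}\right)$ ($J{\left(z,S \right)} = \left(z + S\right) \left(S + \frac{1}{-9 + \frac{1}{2 z}}\right) = \left(S + z\right) \left(S + \frac{1}{-9 + \frac{1}{2 z}}\right)$)
$\left(b{\left(8,13 \right)} - 86\right) \left(-2 + J{\left(-4,-2 \right)}\right)^{2} = \left(13 - 86\right) \left(-2 + \frac{\left(-2 - 4\right) \left(\left(-2\right) \left(-4\right) - 2 \left(-1 + 18 \left(-4\right)\right)\right)}{-1 + 18 \left(-4\right)}\right)^{2} = - 73 \left(-2 + \frac{1}{-1 - 72} \left(-6\right) \left(8 - 2 \left(-1 - 72\right)\right)\right)^{2} = - 73 \left(-2 + \frac{1}{-73} \left(-6\right) \left(8 - -146\right)\right)^{2} = - 73 \left(-2 - - \frac{6 \left(8 + 146\right)}{73}\right)^{2} = - 73 \left(-2 - \left(- \frac{6}{73}\right) 154\right)^{2} = - 73 \left(-2 + \frac{924}{73}\right)^{2} = - 73 \left(\frac{778}{73}\right)^{2} = \left(-73\right) \frac{605284}{5329} = - \frac{605284}{73}$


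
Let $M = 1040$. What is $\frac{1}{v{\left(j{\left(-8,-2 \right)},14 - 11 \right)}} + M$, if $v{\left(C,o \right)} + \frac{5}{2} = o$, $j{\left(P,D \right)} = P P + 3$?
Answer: $1042$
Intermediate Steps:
$j{\left(P,D \right)} = 3 + P^{2}$ ($j{\left(P,D \right)} = P^{2} + 3 = 3 + P^{2}$)
$v{\left(C,o \right)} = - \frac{5}{2} + o$
$\frac{1}{v{\left(j{\left(-8,-2 \right)},14 - 11 \right)}} + M = \frac{1}{- \frac{5}{2} + \left(14 - 11\right)} + 1040 = \frac{1}{- \frac{5}{2} + 3} + 1040 = \frac{1}{\frac{1}{2}} + 1040 = 2 + 1040 = 1042$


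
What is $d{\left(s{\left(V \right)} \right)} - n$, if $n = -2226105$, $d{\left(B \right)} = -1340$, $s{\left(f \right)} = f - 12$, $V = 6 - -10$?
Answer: $2224765$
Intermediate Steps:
$V = 16$ ($V = 6 + 10 = 16$)
$s{\left(f \right)} = -12 + f$ ($s{\left(f \right)} = f - 12 = -12 + f$)
$d{\left(s{\left(V \right)} \right)} - n = -1340 - -2226105 = -1340 + 2226105 = 2224765$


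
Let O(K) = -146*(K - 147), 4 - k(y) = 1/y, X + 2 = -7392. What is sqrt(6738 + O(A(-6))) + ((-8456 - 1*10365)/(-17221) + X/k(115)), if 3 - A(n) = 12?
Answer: -860855863/464967 + sqrt(29514) ≈ -1679.6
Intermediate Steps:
X = -7394 (X = -2 - 7392 = -7394)
k(y) = 4 - 1/y
A(n) = -9 (A(n) = 3 - 1*12 = 3 - 12 = -9)
O(K) = 21462 - 146*K (O(K) = -146*(-147 + K) = 21462 - 146*K)
sqrt(6738 + O(A(-6))) + ((-8456 - 1*10365)/(-17221) + X/k(115)) = sqrt(6738 + (21462 - 146*(-9))) + ((-8456 - 1*10365)/(-17221) - 7394/(4 - 1/115)) = sqrt(6738 + (21462 + 1314)) + ((-8456 - 10365)*(-1/17221) - 7394/(4 - 1*1/115)) = sqrt(6738 + 22776) + (-18821*(-1/17221) - 7394/(4 - 1/115)) = sqrt(29514) + (18821/17221 - 7394/459/115) = sqrt(29514) + (18821/17221 - 7394*115/459) = sqrt(29514) + (18821/17221 - 850310/459) = sqrt(29514) - 860855863/464967 = -860855863/464967 + sqrt(29514)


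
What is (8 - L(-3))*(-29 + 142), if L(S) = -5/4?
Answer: 4181/4 ≈ 1045.3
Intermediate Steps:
L(S) = -5/4 (L(S) = -5*¼ = -5/4)
(8 - L(-3))*(-29 + 142) = (8 - 1*(-5/4))*(-29 + 142) = (8 + 5/4)*113 = (37/4)*113 = 4181/4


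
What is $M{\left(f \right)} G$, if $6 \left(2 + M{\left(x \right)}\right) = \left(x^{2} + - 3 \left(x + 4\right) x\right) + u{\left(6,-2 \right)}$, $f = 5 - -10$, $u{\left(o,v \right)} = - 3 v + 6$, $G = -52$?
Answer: $5460$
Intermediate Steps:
$u{\left(o,v \right)} = 6 - 3 v$
$f = 15$ ($f = 5 + 10 = 15$)
$M{\left(x \right)} = \frac{x^{2}}{6} + \frac{x \left(-12 - 3 x\right)}{6}$ ($M{\left(x \right)} = -2 + \frac{\left(x^{2} + - 3 \left(x + 4\right) x\right) + \left(6 - -6\right)}{6} = -2 + \frac{\left(x^{2} + - 3 \left(4 + x\right) x\right) + \left(6 + 6\right)}{6} = -2 + \frac{\left(x^{2} + \left(-12 - 3 x\right) x\right) + 12}{6} = -2 + \frac{\left(x^{2} + x \left(-12 - 3 x\right)\right) + 12}{6} = -2 + \frac{12 + x^{2} + x \left(-12 - 3 x\right)}{6} = -2 + \left(2 + \frac{x^{2}}{6} + \frac{x \left(-12 - 3 x\right)}{6}\right) = \frac{x^{2}}{6} + \frac{x \left(-12 - 3 x\right)}{6}$)
$M{\left(f \right)} G = \frac{1}{3} \cdot 15 \left(-6 - 15\right) \left(-52\right) = \frac{1}{3} \cdot 15 \left(-21\right) \left(-52\right) = \left(-105\right) \left(-52\right) = 5460$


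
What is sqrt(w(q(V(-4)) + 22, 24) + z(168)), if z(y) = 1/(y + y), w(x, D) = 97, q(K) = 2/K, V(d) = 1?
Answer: sqrt(684453)/84 ≈ 9.8490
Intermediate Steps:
z(y) = 1/(2*y)
sqrt(w(q(V(-4)) + 22, 24) + z(168)) = sqrt(97 + (1/2)/168) = sqrt(97 + (1/2)*(1/168)) = sqrt(97 + 1/336) = sqrt(32593/336) = sqrt(684453)/84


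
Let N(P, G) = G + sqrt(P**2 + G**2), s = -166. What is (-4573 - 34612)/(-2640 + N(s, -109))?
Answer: 107719565/7517564 + 39185*sqrt(39437)/7517564 ≈ 15.364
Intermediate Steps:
N(P, G) = G + sqrt(G**2 + P**2)
(-4573 - 34612)/(-2640 + N(s, -109)) = (-4573 - 34612)/(-2640 + (-109 + sqrt((-109)**2 + (-166)**2))) = -39185/(-2640 + (-109 + sqrt(11881 + 27556))) = -39185/(-2640 + (-109 + sqrt(39437))) = -39185/(-2749 + sqrt(39437))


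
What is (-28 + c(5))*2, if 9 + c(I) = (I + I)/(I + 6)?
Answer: -794/11 ≈ -72.182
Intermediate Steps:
c(I) = -9 + 2*I/(6 + I) (c(I) = -9 + (I + I)/(I + 6) = -9 + (2*I)/(6 + I) = -9 + 2*I/(6 + I))
(-28 + c(5))*2 = (-28 + (-54 - 7*5)/(6 + 5))*2 = (-28 + (-54 - 35)/11)*2 = (-28 + (1/11)*(-89))*2 = (-28 - 89/11)*2 = -397/11*2 = -794/11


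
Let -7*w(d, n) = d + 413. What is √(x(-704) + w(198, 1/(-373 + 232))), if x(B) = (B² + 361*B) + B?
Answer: √11793355/7 ≈ 490.59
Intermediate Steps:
x(B) = B² + 362*B
w(d, n) = -59 - d/7 (w(d, n) = -(d + 413)/7 = -(413 + d)/7 = -59 - d/7)
√(x(-704) + w(198, 1/(-373 + 232))) = √(-704*(362 - 704) + (-59 - ⅐*198)) = √(-704*(-342) + (-59 - 198/7)) = √(240768 - 611/7) = √(1684765/7) = √11793355/7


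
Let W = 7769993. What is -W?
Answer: -7769993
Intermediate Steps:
-W = -1*7769993 = -7769993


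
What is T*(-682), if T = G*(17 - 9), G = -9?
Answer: 49104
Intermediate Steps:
T = -72 (T = -9*(17 - 9) = -9*8 = -72)
T*(-682) = -72*(-682) = 49104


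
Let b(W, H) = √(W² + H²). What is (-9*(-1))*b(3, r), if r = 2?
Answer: 9*√13 ≈ 32.450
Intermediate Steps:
b(W, H) = √(H² + W²)
(-9*(-1))*b(3, r) = (-9*(-1))*√(2² + 3²) = 9*√(4 + 9) = 9*√13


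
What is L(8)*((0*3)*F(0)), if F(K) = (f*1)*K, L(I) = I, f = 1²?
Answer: 0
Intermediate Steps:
f = 1
F(K) = K (F(K) = (1*1)*K = 1*K = K)
L(8)*((0*3)*F(0)) = 8*((0*3)*0) = 8*(0*0) = 8*0 = 0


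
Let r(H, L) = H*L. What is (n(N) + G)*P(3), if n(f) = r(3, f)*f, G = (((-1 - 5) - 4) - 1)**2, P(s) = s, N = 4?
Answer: 507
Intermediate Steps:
G = 121 (G = ((-6 - 4) - 1)**2 = (-10 - 1)**2 = (-11)**2 = 121)
n(f) = 3*f**2 (n(f) = (3*f)*f = 3*f**2)
(n(N) + G)*P(3) = (3*4**2 + 121)*3 = (3*16 + 121)*3 = (48 + 121)*3 = 169*3 = 507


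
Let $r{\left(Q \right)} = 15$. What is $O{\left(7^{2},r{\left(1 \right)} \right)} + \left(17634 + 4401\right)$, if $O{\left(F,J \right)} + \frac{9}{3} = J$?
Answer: $22047$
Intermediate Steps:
$O{\left(F,J \right)} = -3 + J$
$O{\left(7^{2},r{\left(1 \right)} \right)} + \left(17634 + 4401\right) = \left(-3 + 15\right) + \left(17634 + 4401\right) = 12 + 22035 = 22047$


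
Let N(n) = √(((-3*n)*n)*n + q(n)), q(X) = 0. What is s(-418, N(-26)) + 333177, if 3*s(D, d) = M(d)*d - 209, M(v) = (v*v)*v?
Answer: 2781241306/3 ≈ 9.2708e+8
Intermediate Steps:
M(v) = v³ (M(v) = v²*v = v³)
N(n) = √3*√(-n³) (N(n) = √(((-3*n)*n)*n + 0) = √((-3*n²)*n + 0) = √(-3*n³ + 0) = √(-3*n³) = √3*√(-n³))
s(D, d) = -209/3 + d⁴/3 (s(D, d) = (d³*d - 209)/3 = (d⁴ - 209)/3 = (-209 + d⁴)/3 = -209/3 + d⁴/3)
s(-418, N(-26)) + 333177 = (-209/3 + (√3*√(-1*(-26)³))⁴/3) + 333177 = (-209/3 + (√3*√(-1*(-17576)))⁴/3) + 333177 = (-209/3 + (√3*√17576)⁴/3) + 333177 = (-209/3 + (√3*(26*√26))⁴/3) + 333177 = (-209/3 + (26*√78)⁴/3) + 333177 = (-209/3 + (⅓)*2780241984) + 333177 = (-209/3 + 926747328) + 333177 = 2780241775/3 + 333177 = 2781241306/3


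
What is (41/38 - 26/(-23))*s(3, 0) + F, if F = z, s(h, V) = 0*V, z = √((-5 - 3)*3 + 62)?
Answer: √38 ≈ 6.1644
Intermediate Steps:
z = √38 (z = √(-8*3 + 62) = √(-24 + 62) = √38 ≈ 6.1644)
s(h, V) = 0
F = √38 ≈ 6.1644
(41/38 - 26/(-23))*s(3, 0) + F = (41/38 - 26/(-23))*0 + √38 = (41*(1/38) - 26*(-1/23))*0 + √38 = (41/38 + 26/23)*0 + √38 = (1931/874)*0 + √38 = 0 + √38 = √38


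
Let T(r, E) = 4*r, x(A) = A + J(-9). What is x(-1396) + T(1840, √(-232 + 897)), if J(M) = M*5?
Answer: 5919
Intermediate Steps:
J(M) = 5*M
x(A) = -45 + A (x(A) = A + 5*(-9) = A - 45 = -45 + A)
x(-1396) + T(1840, √(-232 + 897)) = (-45 - 1396) + 4*1840 = -1441 + 7360 = 5919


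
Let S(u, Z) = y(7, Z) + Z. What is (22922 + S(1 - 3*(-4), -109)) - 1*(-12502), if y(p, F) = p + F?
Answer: 35213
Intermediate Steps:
y(p, F) = F + p
S(u, Z) = 7 + 2*Z (S(u, Z) = (Z + 7) + Z = (7 + Z) + Z = 7 + 2*Z)
(22922 + S(1 - 3*(-4), -109)) - 1*(-12502) = (22922 + (7 + 2*(-109))) - 1*(-12502) = (22922 + (7 - 218)) + 12502 = (22922 - 211) + 12502 = 22711 + 12502 = 35213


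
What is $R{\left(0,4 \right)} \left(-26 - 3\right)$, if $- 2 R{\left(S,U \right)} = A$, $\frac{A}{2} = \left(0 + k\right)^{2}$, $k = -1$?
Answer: $29$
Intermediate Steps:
$A = 2$ ($A = 2 \left(0 - 1\right)^{2} = 2 \left(-1\right)^{2} = 2 \cdot 1 = 2$)
$R{\left(S,U \right)} = -1$ ($R{\left(S,U \right)} = \left(- \frac{1}{2}\right) 2 = -1$)
$R{\left(0,4 \right)} \left(-26 - 3\right) = - (-26 - 3) = \left(-1\right) \left(-29\right) = 29$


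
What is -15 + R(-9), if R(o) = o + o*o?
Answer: 57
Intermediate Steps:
R(o) = o + o²
-15 + R(-9) = -15 - 9*(1 - 9) = -15 - 9*(-8) = -15 + 72 = 57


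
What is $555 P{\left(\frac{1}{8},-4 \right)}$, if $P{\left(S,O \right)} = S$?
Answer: $\frac{555}{8} \approx 69.375$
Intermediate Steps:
$555 P{\left(\frac{1}{8},-4 \right)} = \frac{555}{8}$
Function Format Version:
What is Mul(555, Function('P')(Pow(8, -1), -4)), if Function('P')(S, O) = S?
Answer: Rational(555, 8) ≈ 69.375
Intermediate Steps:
Mul(555, Function('P')(Pow(8, -1), -4)) = Mul(555, Pow(8, -1)) = Mul(555, Rational(1, 8)) = Rational(555, 8)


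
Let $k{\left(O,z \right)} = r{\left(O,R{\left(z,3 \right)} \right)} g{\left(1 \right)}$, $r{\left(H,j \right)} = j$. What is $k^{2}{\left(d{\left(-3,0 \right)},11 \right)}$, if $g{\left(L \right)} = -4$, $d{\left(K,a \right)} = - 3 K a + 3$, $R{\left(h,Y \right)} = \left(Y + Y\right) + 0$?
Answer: $576$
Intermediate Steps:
$R{\left(h,Y \right)} = 2 Y$ ($R{\left(h,Y \right)} = 2 Y + 0 = 2 Y$)
$d{\left(K,a \right)} = 3 - 3 K a$ ($d{\left(K,a \right)} = - 3 K a + 3 = 3 - 3 K a$)
$k{\left(O,z \right)} = -24$ ($k{\left(O,z \right)} = 2 \cdot 3 \left(-4\right) = 6 \left(-4\right) = -24$)
$k^{2}{\left(d{\left(-3,0 \right)},11 \right)} = \left(-24\right)^{2} = 576$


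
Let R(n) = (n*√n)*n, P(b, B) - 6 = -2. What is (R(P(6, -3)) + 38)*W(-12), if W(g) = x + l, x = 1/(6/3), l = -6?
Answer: -385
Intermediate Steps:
P(b, B) = 4 (P(b, B) = 6 - 2 = 4)
R(n) = n^(5/2) (R(n) = n^(3/2)*n = n^(5/2))
x = ½ (x = 1/(6*(⅓)) = 1/2 = ½ ≈ 0.50000)
W(g) = -11/2 (W(g) = ½ - 6 = -11/2)
(R(P(6, -3)) + 38)*W(-12) = (4^(5/2) + 38)*(-11/2) = (32 + 38)*(-11/2) = 70*(-11/2) = -385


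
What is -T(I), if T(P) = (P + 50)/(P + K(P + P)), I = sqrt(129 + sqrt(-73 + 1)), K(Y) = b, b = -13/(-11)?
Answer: (-550 - 11*sqrt(129 + 6*I*sqrt(2)))/(13 + 11*sqrt(3)*sqrt(43 + 2*I*sqrt(2))) ≈ -4.8878 + 0.11569*I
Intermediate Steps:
b = 13/11 (b = -13*(-1/11) = 13/11 ≈ 1.1818)
K(Y) = 13/11
I = sqrt(129 + 6*I*sqrt(2)) (I = sqrt(129 + sqrt(-72)) = sqrt(129 + 6*I*sqrt(2)) ≈ 11.364 + 0.37334*I)
T(P) = (50 + P)/(13/11 + P) (T(P) = (P + 50)/(P + 13/11) = (50 + P)/(13/11 + P))
-T(I) = -11*(50 + sqrt(129 + 6*I*sqrt(2)))/(13 + 11*sqrt(129 + 6*I*sqrt(2)))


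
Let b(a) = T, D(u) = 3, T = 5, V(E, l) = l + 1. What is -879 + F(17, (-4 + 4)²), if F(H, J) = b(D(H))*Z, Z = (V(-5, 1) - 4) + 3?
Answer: -874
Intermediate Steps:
V(E, l) = 1 + l
Z = 1 (Z = ((1 + 1) - 4) + 3 = (2 - 4) + 3 = -2 + 3 = 1)
b(a) = 5
F(H, J) = 5 (F(H, J) = 5*1 = 5)
-879 + F(17, (-4 + 4)²) = -879 + 5 = -874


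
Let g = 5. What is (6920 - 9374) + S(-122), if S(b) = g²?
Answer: -2429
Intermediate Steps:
S(b) = 25 (S(b) = 5² = 25)
(6920 - 9374) + S(-122) = (6920 - 9374) + 25 = -2454 + 25 = -2429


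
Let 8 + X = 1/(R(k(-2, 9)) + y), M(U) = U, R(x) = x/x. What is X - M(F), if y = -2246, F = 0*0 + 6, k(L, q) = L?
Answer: -31431/2245 ≈ -14.000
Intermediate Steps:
F = 6 (F = 0 + 6 = 6)
R(x) = 1
X = -17961/2245 (X = -8 + 1/(1 - 2246) = -8 + 1/(-2245) = -8 - 1/2245 = -17961/2245 ≈ -8.0004)
X - M(F) = -17961/2245 - 1*6 = -17961/2245 - 6 = -31431/2245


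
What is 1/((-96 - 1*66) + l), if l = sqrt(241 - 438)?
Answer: -162/26441 - I*sqrt(197)/26441 ≈ -0.0061269 - 0.00053083*I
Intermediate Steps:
l = I*sqrt(197) (l = sqrt(-197) = I*sqrt(197) ≈ 14.036*I)
1/((-96 - 1*66) + l) = 1/((-96 - 1*66) + I*sqrt(197)) = 1/((-96 - 66) + I*sqrt(197)) = 1/(-162 + I*sqrt(197))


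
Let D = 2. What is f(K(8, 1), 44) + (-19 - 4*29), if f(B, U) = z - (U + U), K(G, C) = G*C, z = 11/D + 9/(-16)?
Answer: -3489/16 ≈ -218.06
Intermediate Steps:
z = 79/16 (z = 11/2 + 9/(-16) = 11*(1/2) + 9*(-1/16) = 11/2 - 9/16 = 79/16 ≈ 4.9375)
K(G, C) = C*G
f(B, U) = 79/16 - 2*U (f(B, U) = 79/16 - (U + U) = 79/16 - 2*U)
f(K(8, 1), 44) + (-19 - 4*29) = (79/16 - 2*44) + (-19 - 4*29) = (79/16 - 88) + (-19 - 116) = -1329/16 - 135 = -3489/16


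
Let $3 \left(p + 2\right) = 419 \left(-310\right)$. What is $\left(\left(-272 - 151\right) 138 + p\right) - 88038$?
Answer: $- \frac{569132}{3} \approx -1.8971 \cdot 10^{5}$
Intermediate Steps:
$p = - \frac{129896}{3}$ ($p = -2 + \frac{419 \left(-310\right)}{3} = -2 + \frac{1}{3} \left(-129890\right) = -2 - \frac{129890}{3} = - \frac{129896}{3} \approx -43299.0$)
$\left(\left(-272 - 151\right) 138 + p\right) - 88038 = \left(\left(-272 - 151\right) 138 - \frac{129896}{3}\right) - 88038 = \left(\left(-423\right) 138 - \frac{129896}{3}\right) - 88038 = \left(-58374 - \frac{129896}{3}\right) - 88038 = - \frac{305018}{3} - 88038 = - \frac{569132}{3}$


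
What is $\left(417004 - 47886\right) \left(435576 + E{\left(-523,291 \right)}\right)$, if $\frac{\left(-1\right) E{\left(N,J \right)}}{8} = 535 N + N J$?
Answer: $1436444844080$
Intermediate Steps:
$E{\left(N,J \right)} = - 4280 N - 8 J N$ ($E{\left(N,J \right)} = - 8 \left(535 N + N J\right) = - 8 \left(535 N + J N\right) = - 4280 N - 8 J N$)
$\left(417004 - 47886\right) \left(435576 + E{\left(-523,291 \right)}\right) = \left(417004 - 47886\right) \left(435576 - - 4184 \left(535 + 291\right)\right) = 369118 \left(435576 - \left(-4184\right) 826\right) = 369118 \left(435576 + 3455984\right) = 369118 \cdot 3891560 = 1436444844080$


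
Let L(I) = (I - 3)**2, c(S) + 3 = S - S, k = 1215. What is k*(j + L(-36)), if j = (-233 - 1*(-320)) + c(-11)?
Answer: 1950075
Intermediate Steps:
c(S) = -3 (c(S) = -3 + (S - S) = -3 + 0 = -3)
j = 84 (j = (-233 - 1*(-320)) - 3 = (-233 + 320) - 3 = 87 - 3 = 84)
L(I) = (-3 + I)**2
k*(j + L(-36)) = 1215*(84 + (-3 - 36)**2) = 1215*(84 + (-39)**2) = 1215*(84 + 1521) = 1215*1605 = 1950075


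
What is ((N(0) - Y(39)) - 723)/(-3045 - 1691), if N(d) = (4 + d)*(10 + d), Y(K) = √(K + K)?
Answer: 683/4736 + √78/4736 ≈ 0.14608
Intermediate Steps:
Y(K) = √2*√K (Y(K) = √(2*K) = √2*√K)
((N(0) - Y(39)) - 723)/(-3045 - 1691) = (((40 + 0² + 14*0) - √2*√39) - 723)/(-3045 - 1691) = (((40 + 0 + 0) - √78) - 723)/(-4736) = ((40 - √78) - 723)*(-1/4736) = (-683 - √78)*(-1/4736) = 683/4736 + √78/4736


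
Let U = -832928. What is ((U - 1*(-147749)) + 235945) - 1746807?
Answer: -2196041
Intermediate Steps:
((U - 1*(-147749)) + 235945) - 1746807 = ((-832928 - 1*(-147749)) + 235945) - 1746807 = ((-832928 + 147749) + 235945) - 1746807 = (-685179 + 235945) - 1746807 = -449234 - 1746807 = -2196041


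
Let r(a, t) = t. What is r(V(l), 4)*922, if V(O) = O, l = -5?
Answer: 3688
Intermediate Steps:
r(V(l), 4)*922 = 4*922 = 3688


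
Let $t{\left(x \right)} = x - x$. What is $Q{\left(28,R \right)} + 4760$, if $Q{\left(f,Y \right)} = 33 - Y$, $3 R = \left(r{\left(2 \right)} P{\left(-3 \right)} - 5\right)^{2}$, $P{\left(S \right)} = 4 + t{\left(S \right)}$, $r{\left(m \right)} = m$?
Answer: $4790$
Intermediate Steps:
$t{\left(x \right)} = 0$
$P{\left(S \right)} = 4$ ($P{\left(S \right)} = 4 + 0 = 4$)
$R = 3$ ($R = \frac{\left(2 \cdot 4 - 5\right)^{2}}{3} = \frac{\left(8 - 5\right)^{2}}{3} = \frac{3^{2}}{3} = \frac{1}{3} \cdot 9 = 3$)
$Q{\left(28,R \right)} + 4760 = \left(33 - 3\right) + 4760 = 30 + 4760 = 4790$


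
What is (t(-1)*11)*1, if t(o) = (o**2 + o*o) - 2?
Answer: 0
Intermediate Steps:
t(o) = -2 + 2*o**2 (t(o) = (o**2 + o**2) - 2 = 2*o**2 - 2 = -2 + 2*o**2)
(t(-1)*11)*1 = ((-2 + 2*(-1)**2)*11)*1 = ((-2 + 2*1)*11)*1 = ((-2 + 2)*11)*1 = (0*11)*1 = 0*1 = 0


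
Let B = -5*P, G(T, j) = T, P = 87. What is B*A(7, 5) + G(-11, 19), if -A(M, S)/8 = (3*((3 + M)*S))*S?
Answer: 2609989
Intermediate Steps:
B = -435 (B = -5*87 = -435)
A(M, S) = -24*S²*(3 + M) (A(M, S) = -8*3*((3 + M)*S)*S = -8*3*(S*(3 + M))*S = -8*3*S*(3 + M)*S = -24*S²*(3 + M))
B*A(7, 5) + G(-11, 19) = -10440*5²*(-3 - 1*7) - 11 = -10440*25*(-3 - 7) - 11 = -10440*25*(-10) - 11 = -435*(-6000) - 11 = 2610000 - 11 = 2609989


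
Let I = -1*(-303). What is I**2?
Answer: 91809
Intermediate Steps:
I = 303
I**2 = 303**2 = 91809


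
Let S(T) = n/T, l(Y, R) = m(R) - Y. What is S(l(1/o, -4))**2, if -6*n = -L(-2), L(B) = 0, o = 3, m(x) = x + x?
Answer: 0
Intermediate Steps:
m(x) = 2*x
l(Y, R) = -Y + 2*R (l(Y, R) = 2*R - Y = -Y + 2*R)
n = 0 (n = -(-1)*0/6 = -1/6*0 = 0)
S(T) = 0 (S(T) = 0/T = 0)
S(l(1/o, -4))**2 = 0**2 = 0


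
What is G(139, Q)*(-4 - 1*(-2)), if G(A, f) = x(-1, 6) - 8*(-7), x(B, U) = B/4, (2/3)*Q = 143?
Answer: -223/2 ≈ -111.50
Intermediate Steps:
Q = 429/2 (Q = (3/2)*143 = 429/2 ≈ 214.50)
x(B, U) = B/4 (x(B, U) = B*(¼) = B/4)
G(A, f) = 223/4 (G(A, f) = (¼)*(-1) - 8*(-7) = -¼ + 56 = 223/4)
G(139, Q)*(-4 - 1*(-2)) = 223*(-4 - 1*(-2))/4 = 223*(-4 + 2)/4 = (223/4)*(-2) = -223/2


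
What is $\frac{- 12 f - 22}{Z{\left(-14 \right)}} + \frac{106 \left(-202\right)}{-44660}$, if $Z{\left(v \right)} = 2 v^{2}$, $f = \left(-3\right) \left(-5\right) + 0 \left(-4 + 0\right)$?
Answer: $- \frac{11211}{312620} \approx -0.035861$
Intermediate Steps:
$f = 15$ ($f = 15 + 0 \left(-4\right) = 15 + 0 = 15$)
$\frac{- 12 f - 22}{Z{\left(-14 \right)}} + \frac{106 \left(-202\right)}{-44660} = \frac{\left(-12\right) 15 - 22}{2 \left(-14\right)^{2}} + \frac{106 \left(-202\right)}{-44660} = \frac{-180 - 22}{2 \cdot 196} - - \frac{5353}{11165} = - \frac{202}{392} + \frac{5353}{11165} = \left(-202\right) \frac{1}{392} + \frac{5353}{11165} = - \frac{101}{196} + \frac{5353}{11165} = - \frac{11211}{312620}$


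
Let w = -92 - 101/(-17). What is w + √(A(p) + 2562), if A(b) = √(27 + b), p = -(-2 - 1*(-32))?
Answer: -1463/17 + √(2562 + I*√3) ≈ -35.443 + 0.01711*I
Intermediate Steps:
p = -30 (p = -(-2 + 32) = -1*30 = -30)
w = -1463/17 (w = -92 - 1/17*(-101) = -92 + 101/17 = -1463/17 ≈ -86.059)
w + √(A(p) + 2562) = -1463/17 + √(√(27 - 30) + 2562) = -1463/17 + √(√(-3) + 2562) = -1463/17 + √(I*√3 + 2562) = -1463/17 + √(2562 + I*√3)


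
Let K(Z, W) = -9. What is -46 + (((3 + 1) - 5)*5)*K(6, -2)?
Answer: -1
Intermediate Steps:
-46 + (((3 + 1) - 5)*5)*K(6, -2) = -46 + (((3 + 1) - 5)*5)*(-9) = -46 + ((4 - 5)*5)*(-9) = -46 - 1*5*(-9) = -46 - 5*(-9) = -46 + 45 = -1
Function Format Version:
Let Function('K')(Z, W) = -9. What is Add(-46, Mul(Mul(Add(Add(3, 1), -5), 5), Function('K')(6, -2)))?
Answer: -1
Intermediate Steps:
Add(-46, Mul(Mul(Add(Add(3, 1), -5), 5), Function('K')(6, -2))) = Add(-46, Mul(Mul(Add(Add(3, 1), -5), 5), -9)) = Add(-46, Mul(Mul(Add(4, -5), 5), -9)) = Add(-46, Mul(Mul(-1, 5), -9)) = Add(-46, Mul(-5, -9)) = Add(-46, 45) = -1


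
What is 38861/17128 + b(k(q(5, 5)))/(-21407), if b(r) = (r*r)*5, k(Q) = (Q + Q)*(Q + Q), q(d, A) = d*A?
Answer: -534418102573/366659096 ≈ -1457.5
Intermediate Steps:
q(d, A) = A*d
k(Q) = 4*Q² (k(Q) = (2*Q)*(2*Q) = 4*Q²)
b(r) = 5*r² (b(r) = r²*5 = 5*r²)
38861/17128 + b(k(q(5, 5)))/(-21407) = 38861/17128 + (5*(4*(5*5)²)²)/(-21407) = 38861*(1/17128) + (5*(4*25²)²)*(-1/21407) = 38861/17128 + (5*(4*625)²)*(-1/21407) = 38861/17128 + (5*2500²)*(-1/21407) = 38861/17128 + (5*6250000)*(-1/21407) = 38861/17128 + 31250000*(-1/21407) = 38861/17128 - 31250000/21407 = -534418102573/366659096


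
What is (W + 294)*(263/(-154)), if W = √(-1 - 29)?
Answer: -5523/11 - 263*I*√30/154 ≈ -502.09 - 9.354*I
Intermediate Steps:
W = I*√30 (W = √(-30) = I*√30 ≈ 5.4772*I)
(W + 294)*(263/(-154)) = (I*√30 + 294)*(263/(-154)) = (294 + I*√30)*(263*(-1/154)) = (294 + I*√30)*(-263/154) = -5523/11 - 263*I*√30/154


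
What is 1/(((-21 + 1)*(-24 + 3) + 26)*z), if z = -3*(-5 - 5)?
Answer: 1/13380 ≈ 7.4738e-5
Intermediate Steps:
z = 30 (z = -3*(-10) = 30)
1/(((-21 + 1)*(-24 + 3) + 26)*z) = 1/(((-21 + 1)*(-24 + 3) + 26)*30) = 1/((-20*(-21) + 26)*30) = 1/((420 + 26)*30) = 1/(446*30) = 1/13380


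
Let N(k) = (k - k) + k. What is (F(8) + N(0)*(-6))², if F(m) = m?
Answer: 64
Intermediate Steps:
N(k) = k (N(k) = 0 + k = k)
(F(8) + N(0)*(-6))² = (8 + 0*(-6))² = (8 + 0)² = 8² = 64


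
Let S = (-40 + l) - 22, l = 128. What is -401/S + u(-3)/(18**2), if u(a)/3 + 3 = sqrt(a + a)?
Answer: -2417/396 + I*sqrt(6)/108 ≈ -6.1035 + 0.02268*I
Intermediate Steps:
u(a) = -9 + 3*sqrt(2)*sqrt(a) (u(a) = -9 + 3*sqrt(a + a) = -9 + 3*sqrt(2*a) = -9 + 3*(sqrt(2)*sqrt(a)) = -9 + 3*sqrt(2)*sqrt(a))
S = 66 (S = (-40 + 128) - 22 = 88 - 22 = 66)
-401/S + u(-3)/(18**2) = -401/66 + (-9 + 3*sqrt(2)*sqrt(-3))/(18**2) = -401*1/66 + (-9 + 3*sqrt(2)*(I*sqrt(3)))/324 = -401/66 + (-9 + 3*I*sqrt(6))*(1/324) = -401/66 + (-1/36 + I*sqrt(6)/108) = -2417/396 + I*sqrt(6)/108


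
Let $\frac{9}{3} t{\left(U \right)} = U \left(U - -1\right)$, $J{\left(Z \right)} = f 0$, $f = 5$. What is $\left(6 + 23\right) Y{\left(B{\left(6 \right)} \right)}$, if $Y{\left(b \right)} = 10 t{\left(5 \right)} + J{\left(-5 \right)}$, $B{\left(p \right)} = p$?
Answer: $2900$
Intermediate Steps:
$J{\left(Z \right)} = 0$ ($J{\left(Z \right)} = 5 \cdot 0 = 0$)
$t{\left(U \right)} = \frac{U \left(1 + U\right)}{3}$ ($t{\left(U \right)} = \frac{U \left(U - -1\right)}{3} = \frac{U \left(U + \left(-4 + 5\right)\right)}{3} = \frac{U \left(U + 1\right)}{3} = \frac{U \left(1 + U\right)}{3}$)
$Y{\left(b \right)} = 100$ ($Y{\left(b \right)} = 10 \cdot \frac{1}{3} \cdot 5 \left(1 + 5\right) + 0 = 10 \cdot \frac{1}{3} \cdot 5 \cdot 6 + 0 = 10 \cdot 10 + 0 = 100 + 0 = 100$)
$\left(6 + 23\right) Y{\left(B{\left(6 \right)} \right)} = \left(6 + 23\right) 100 = 29 \cdot 100 = 2900$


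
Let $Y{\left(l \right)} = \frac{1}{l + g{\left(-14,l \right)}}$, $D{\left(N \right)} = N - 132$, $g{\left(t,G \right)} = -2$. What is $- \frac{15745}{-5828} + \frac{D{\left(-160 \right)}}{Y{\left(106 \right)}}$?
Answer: $- \frac{3765297}{124} \approx -30365.0$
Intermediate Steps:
$D{\left(N \right)} = -132 + N$
$Y{\left(l \right)} = \frac{1}{-2 + l}$ ($Y{\left(l \right)} = \frac{1}{l - 2} = \frac{1}{-2 + l}$)
$- \frac{15745}{-5828} + \frac{D{\left(-160 \right)}}{Y{\left(106 \right)}} = - \frac{15745}{-5828} + \frac{-132 - 160}{\frac{1}{-2 + 106}} = \left(-15745\right) \left(- \frac{1}{5828}\right) - \frac{292}{\frac{1}{104}} = \frac{335}{124} - 292 \frac{1}{\frac{1}{104}} = \frac{335}{124} - 30368 = - \frac{3765297}{124}$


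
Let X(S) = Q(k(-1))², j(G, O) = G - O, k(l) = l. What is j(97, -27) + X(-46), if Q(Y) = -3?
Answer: 133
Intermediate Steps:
X(S) = 9 (X(S) = (-3)² = 9)
j(97, -27) + X(-46) = (97 - 1*(-27)) + 9 = (97 + 27) + 9 = 124 + 9 = 133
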